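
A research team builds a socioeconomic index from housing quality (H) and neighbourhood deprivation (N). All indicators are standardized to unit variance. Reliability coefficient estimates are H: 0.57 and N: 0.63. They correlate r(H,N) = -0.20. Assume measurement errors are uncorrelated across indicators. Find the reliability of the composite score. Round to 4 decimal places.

0.5000

Var(H+N) = 2 + 2·[(-0.20)] = 2 − 0.4 = 1.6.
Because errors are independent across components, Cov(Tᵢ,Tⱼ) = Cov(Xᵢ,Xⱼ); the off-diagonal part of the true-score variance is the same as above.
True-score variance = [0.57 + 0.63] − 0.4 = 1.2 − 0.4 = 0.8.
Reliability = 0.8 / 1.6 = 0.5000.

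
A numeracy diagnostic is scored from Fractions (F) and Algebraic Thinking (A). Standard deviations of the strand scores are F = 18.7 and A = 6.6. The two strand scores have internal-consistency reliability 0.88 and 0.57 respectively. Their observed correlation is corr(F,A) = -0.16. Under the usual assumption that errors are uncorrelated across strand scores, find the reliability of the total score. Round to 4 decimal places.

Var(F+A) = 18.7² + 6.6² + 2·[18.7·6.6·(-0.16)] = 393.25 − 39.4944 = 353.756.
With uncorrelated errors the cross-covariances are all true-score covariance, so they carry over unchanged; only the diagonal terms shrink to ρᵢσᵢ².
True-score variance = [18.7²·0.88 + 6.6²·0.57] − 39.4944 = 332.556 − 39.4944 = 293.062.
Reliability = 293.062 / 353.756 = 0.8284.

0.8284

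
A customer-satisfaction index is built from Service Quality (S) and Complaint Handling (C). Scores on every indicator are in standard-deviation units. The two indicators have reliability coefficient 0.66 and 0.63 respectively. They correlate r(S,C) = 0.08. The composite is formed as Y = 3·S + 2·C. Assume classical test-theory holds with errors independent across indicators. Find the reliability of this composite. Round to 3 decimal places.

0.675

Var(Y) = 3² + 2² + 2·[6·0.08] = 13 + 0.96 = 13.96.
Under uncorrelated errors the observed covariances equal the true-score covariances, so only the own-variance terms attenuate.
True-score variance = [3²·0.66 + 2²·0.63] + 0.96 = 8.46 + 0.96 = 9.42.
Reliability = 9.42 / 13.96 = 0.675.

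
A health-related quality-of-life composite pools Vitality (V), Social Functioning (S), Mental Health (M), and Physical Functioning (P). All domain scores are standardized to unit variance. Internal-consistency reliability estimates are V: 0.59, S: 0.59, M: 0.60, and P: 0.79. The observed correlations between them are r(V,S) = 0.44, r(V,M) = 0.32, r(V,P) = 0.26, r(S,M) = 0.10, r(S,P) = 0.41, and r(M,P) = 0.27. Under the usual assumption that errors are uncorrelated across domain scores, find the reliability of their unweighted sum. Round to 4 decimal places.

Var(V+S+M+P) = 4 + 2·[0.44 + 0.32 + 0.26 + 0.10 + 0.41 + 0.27] = 4 + 3.6 = 7.6.
With uncorrelated errors the cross-covariances are all true-score covariance, so they carry over unchanged; only the diagonal terms shrink to ρᵢσᵢ².
True-score variance = [0.59 + 0.59 + 0.60 + 0.79] + 3.6 = 2.57 + 3.6 = 6.17.
Reliability = 6.17 / 7.6 = 0.8118.

0.8118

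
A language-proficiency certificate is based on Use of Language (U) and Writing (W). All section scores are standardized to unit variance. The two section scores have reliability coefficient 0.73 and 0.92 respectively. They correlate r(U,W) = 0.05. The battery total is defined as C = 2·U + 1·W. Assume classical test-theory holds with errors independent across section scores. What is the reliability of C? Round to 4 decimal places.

0.7769

Var(C) = 2² + 1 + 2·[2·0.05] = 5 + 0.2 = 5.2.
Because errors are independent across components, Cov(Tᵢ,Tⱼ) = Cov(Xᵢ,Xⱼ); the off-diagonal part of the true-score variance is the same as above.
True-score variance = [2²·0.73 + 0.92] + 0.2 = 3.84 + 0.2 = 4.04.
Reliability = 4.04 / 5.2 = 0.7769.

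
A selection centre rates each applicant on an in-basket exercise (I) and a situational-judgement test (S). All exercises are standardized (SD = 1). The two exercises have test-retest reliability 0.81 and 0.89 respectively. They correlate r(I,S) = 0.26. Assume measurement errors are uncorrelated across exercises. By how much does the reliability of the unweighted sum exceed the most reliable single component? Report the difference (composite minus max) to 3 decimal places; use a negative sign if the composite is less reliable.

-0.009

Var(sum) = 2 + 0.52 = 2.52; true-score variance = 1.7 + 0.52 = 2.22; composite reliability = 0.8810.
Max component reliability = 0.8900.
Difference = 0.8810 − 0.8900 = -0.009.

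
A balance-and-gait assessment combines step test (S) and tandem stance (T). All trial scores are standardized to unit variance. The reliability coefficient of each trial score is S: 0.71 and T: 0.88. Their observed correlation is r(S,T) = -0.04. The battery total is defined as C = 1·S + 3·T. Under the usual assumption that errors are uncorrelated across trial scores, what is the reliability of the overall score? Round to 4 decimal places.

0.8596

Var(C) = 1 + 3² + 2·[3·(-0.04)] = 10 − 0.24 = 9.76.
With uncorrelated errors the cross-covariances are all true-score covariance, so they carry over unchanged; only the diagonal terms shrink to ρᵢσᵢ².
True-score variance = [0.71 + 3²·0.88] − 0.24 = 8.63 − 0.24 = 8.39.
Reliability = 8.39 / 9.76 = 0.8596.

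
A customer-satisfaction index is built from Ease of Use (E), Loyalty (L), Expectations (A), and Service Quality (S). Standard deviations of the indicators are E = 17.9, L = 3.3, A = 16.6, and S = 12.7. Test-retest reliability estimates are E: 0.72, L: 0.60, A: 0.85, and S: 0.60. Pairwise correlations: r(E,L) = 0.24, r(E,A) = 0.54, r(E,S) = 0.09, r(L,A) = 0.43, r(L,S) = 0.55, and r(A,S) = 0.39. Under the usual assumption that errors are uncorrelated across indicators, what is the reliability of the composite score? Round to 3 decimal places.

0.859

Var(E+L+A+S) = 17.9² + 3.3² + 16.6² + 12.7² + 2·[17.9·3.3·0.24 + 17.9·16.6·0.54 + 17.9·12.7·0.09 + 3.3·16.6·0.43 + 3.3·12.7·0.55 + 16.6·12.7·0.39] = 768.15 + 647.836 = 1415.99.
With uncorrelated errors the cross-covariances are all true-score covariance, so they carry over unchanged; only the diagonal terms shrink to ρᵢσᵢ².
True-score variance = [17.9²·0.72 + 3.3²·0.60 + 16.6²·0.85 + 12.7²·0.60] + 647.836 = 568.229 + 647.836 = 1216.06.
Reliability = 1216.06 / 1415.99 = 0.859.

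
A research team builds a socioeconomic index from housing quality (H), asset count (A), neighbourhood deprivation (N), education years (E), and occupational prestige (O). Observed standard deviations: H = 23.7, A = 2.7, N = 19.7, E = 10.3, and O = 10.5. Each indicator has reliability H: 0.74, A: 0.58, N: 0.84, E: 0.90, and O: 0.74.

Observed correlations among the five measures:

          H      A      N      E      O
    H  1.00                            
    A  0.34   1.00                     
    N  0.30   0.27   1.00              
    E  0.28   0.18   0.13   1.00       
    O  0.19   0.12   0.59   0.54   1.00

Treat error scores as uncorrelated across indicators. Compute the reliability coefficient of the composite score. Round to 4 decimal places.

Var(H+A+N+E+O) = 23.7² + 2.7² + 19.7² + 10.3² + 10.5² + 2·[23.7·2.7·0.34 + 23.7·19.7·0.30 + 23.7·10.3·0.28 + 23.7·10.5·0.19 + 2.7·19.7·0.27 + 2.7·10.3·0.18 + 2.7·10.5·0.12 + 19.7·10.3·0.13 + 19.7·10.5·0.59 + 10.3·10.5·0.54] = 1173.41 + 1014.09 = 2187.5.
Because errors are independent across components, Cov(Tᵢ,Tⱼ) = Cov(Xᵢ,Xⱼ); the off-diagonal part of the true-score variance is the same as above.
True-score variance = [23.7²·0.74 + 2.7²·0.58 + 19.7²·0.84 + 10.3²·0.90 + 10.5²·0.74] + 1014.09 = 922.94 + 1014.09 = 1937.03.
Reliability = 1937.03 / 2187.5 = 0.8855.

0.8855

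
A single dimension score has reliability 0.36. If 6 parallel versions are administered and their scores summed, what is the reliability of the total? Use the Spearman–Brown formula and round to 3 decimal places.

ρ_k = kρ / (1 + (k−1)ρ) = 6·0.36 / (1 + 5·0.36) = 2.160 / 2.800 = 0.771.

0.771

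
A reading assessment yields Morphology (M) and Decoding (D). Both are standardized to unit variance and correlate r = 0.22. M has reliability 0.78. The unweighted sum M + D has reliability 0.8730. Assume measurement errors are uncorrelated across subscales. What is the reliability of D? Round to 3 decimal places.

Var(M+D) = 2 + 2·0.22 = 2.440.
True-score variance = ρ_M + ρ_D + 2·0.22, so 0.8730 = (0.78 + ρ_D + 0.44) / 2.440.
ρ_D = 0.8730·2.440 − 0.78 − 0.44 = 0.910.

0.910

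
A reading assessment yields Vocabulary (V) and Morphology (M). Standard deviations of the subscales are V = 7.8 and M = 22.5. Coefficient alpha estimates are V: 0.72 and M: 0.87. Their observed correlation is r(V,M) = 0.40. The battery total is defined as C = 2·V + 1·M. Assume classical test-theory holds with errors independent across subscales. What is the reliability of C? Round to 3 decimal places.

Var(C) = 2²·7.8² + 22.5² + 2·[2·7.8·22.5·0.40] = 749.61 + 280.8 = 1030.41.
Because errors are independent across components, Cov(Tᵢ,Tⱼ) = Cov(Xᵢ,Xⱼ); the off-diagonal part of the true-score variance is the same as above.
True-score variance = [2²·7.8²·0.72 + 22.5²·0.87] + 280.8 = 615.657 + 280.8 = 896.457.
Reliability = 896.457 / 1030.41 = 0.870.

0.870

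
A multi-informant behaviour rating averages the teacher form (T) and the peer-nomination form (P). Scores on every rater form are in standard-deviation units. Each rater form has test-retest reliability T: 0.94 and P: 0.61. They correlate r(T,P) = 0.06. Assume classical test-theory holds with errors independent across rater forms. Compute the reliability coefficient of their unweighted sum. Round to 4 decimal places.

Var(T+P) = 2 + 2·[0.06] = 2 + 0.12 = 2.12.
With uncorrelated errors the cross-covariances are all true-score covariance, so they carry over unchanged; only the diagonal terms shrink to ρᵢσᵢ².
True-score variance = [0.94 + 0.61] + 0.12 = 1.55 + 0.12 = 1.67.
Reliability = 1.67 / 2.12 = 0.7877.

0.7877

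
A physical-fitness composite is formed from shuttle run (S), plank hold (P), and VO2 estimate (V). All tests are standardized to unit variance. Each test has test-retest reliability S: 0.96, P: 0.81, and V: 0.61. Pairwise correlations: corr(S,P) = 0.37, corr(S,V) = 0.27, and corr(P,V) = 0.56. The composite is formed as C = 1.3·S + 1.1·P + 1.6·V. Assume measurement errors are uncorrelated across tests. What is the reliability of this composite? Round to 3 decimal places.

Var(C) = 1.3² + 1.1² + 1.6² + 2·[1.43·0.37 + 2.08·0.27 + 1.76·0.56] = 5.46 + 4.1526 = 9.6126.
Because errors are independent across components, Cov(Tᵢ,Tⱼ) = Cov(Xᵢ,Xⱼ); the off-diagonal part of the true-score variance is the same as above.
True-score variance = [1.3²·0.96 + 1.1²·0.81 + 1.6²·0.61] + 4.1526 = 4.1641 + 4.1526 = 8.3167.
Reliability = 8.3167 / 9.6126 = 0.865.

0.865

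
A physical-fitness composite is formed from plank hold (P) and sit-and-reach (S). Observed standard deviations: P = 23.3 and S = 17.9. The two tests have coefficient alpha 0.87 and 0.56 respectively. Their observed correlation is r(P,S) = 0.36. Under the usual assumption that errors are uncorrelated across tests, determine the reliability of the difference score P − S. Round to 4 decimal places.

Var(P−S) = 23.3² + 17.9² − 2·23.3·17.9·0.36 = 863.3 − 300.29 = 563.01.
With uncorrelated errors the cross-covariances are all true-score covariance, so they carry over unchanged; only the diagonal terms shrink to ρᵢσᵢ².
True-score variance = [23.3²·0.87 + 17.9²·0.56] − 300.29 = 651.744 − 300.29 = 351.453.
Reliability = 351.453 / 563.01 = 0.6242.

0.6242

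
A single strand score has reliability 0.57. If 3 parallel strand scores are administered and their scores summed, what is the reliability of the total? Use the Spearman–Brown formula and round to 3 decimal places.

0.799

ρ_k = kρ / (1 + (k−1)ρ) = 3·0.57 / (1 + 2·0.57) = 1.710 / 2.140 = 0.799.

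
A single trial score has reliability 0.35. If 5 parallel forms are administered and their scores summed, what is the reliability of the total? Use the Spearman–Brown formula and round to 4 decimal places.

ρ_k = kρ / (1 + (k−1)ρ) = 5·0.35 / (1 + 4·0.35) = 1.750 / 2.400 = 0.7292.

0.7292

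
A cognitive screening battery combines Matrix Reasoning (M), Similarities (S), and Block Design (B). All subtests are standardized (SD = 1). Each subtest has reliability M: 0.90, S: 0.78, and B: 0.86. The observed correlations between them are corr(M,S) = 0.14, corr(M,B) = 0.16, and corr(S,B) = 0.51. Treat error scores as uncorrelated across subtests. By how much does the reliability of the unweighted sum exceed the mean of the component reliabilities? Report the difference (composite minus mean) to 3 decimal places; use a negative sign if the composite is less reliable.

0.054

Var(sum) = 3 + 1.62 = 4.62; true-score variance = 2.54 + 1.62 = 4.16; composite reliability = 0.9004.
Mean component reliability = 0.8467.
Difference = 0.9004 − 0.8467 = 0.054.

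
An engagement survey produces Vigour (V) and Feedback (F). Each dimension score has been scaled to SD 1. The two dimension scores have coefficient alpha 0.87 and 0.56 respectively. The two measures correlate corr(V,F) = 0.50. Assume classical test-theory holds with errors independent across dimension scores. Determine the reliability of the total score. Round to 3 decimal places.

0.810

Var(V+F) = 2 + 2·[0.50] = 2 + 1 = 3.
Under uncorrelated errors the observed covariances equal the true-score covariances, so only the own-variance terms attenuate.
True-score variance = [0.87 + 0.56] + 1 = 1.43 + 1 = 2.43.
Reliability = 2.43 / 3 = 0.810.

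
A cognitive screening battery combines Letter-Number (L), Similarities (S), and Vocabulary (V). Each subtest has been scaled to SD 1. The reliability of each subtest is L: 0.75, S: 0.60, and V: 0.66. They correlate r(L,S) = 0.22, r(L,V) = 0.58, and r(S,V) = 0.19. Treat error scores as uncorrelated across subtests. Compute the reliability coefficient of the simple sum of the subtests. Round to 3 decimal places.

Var(L+S+V) = 3 + 2·[0.22 + 0.58 + 0.19] = 3 + 1.98 = 4.98.
With uncorrelated errors the cross-covariances are all true-score covariance, so they carry over unchanged; only the diagonal terms shrink to ρᵢσᵢ².
True-score variance = [0.75 + 0.60 + 0.66] + 1.98 = 2.01 + 1.98 = 3.99.
Reliability = 3.99 / 4.98 = 0.801.

0.801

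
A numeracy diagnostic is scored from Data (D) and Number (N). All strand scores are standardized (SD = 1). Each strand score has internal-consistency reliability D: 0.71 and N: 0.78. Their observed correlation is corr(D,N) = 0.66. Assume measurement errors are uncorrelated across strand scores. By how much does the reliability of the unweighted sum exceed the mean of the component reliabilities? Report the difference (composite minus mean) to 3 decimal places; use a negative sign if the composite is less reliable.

0.101

Var(sum) = 2 + 1.32 = 3.32; true-score variance = 1.49 + 1.32 = 2.81; composite reliability = 0.8464.
Mean component reliability = 0.7450.
Difference = 0.8464 − 0.7450 = 0.101.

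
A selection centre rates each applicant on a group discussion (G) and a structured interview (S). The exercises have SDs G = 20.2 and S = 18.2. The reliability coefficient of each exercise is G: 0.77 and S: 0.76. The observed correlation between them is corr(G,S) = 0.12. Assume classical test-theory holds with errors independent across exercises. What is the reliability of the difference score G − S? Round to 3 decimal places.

Var(G−S) = 20.2² + 18.2² − 2·20.2·18.2·0.12 = 739.28 − 88.2336 = 651.046.
With uncorrelated errors the cross-covariances are all true-score covariance, so they carry over unchanged; only the diagonal terms shrink to ρᵢσᵢ².
True-score variance = [20.2²·0.77 + 18.2²·0.76] − 88.2336 = 565.933 − 88.2336 = 477.7.
Reliability = 477.7 / 651.046 = 0.734.

0.734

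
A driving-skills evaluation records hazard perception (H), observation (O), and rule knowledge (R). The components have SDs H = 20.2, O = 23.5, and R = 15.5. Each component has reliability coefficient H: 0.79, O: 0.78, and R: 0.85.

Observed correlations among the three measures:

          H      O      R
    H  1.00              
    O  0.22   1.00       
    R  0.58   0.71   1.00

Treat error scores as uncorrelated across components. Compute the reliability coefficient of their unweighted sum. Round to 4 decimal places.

Var(H+O+R) = 20.2² + 23.5² + 15.5² + 2·[20.2·23.5·0.22 + 20.2·15.5·0.58 + 23.5·15.5·0.71] = 1200.54 + 1089.3 = 2289.84.
With uncorrelated errors the cross-covariances are all true-score covariance, so they carry over unchanged; only the diagonal terms shrink to ρᵢσᵢ².
True-score variance = [20.2²·0.79 + 23.5²·0.78 + 15.5²·0.85] + 1089.3 = 957.319 + 1089.3 = 2046.62.
Reliability = 2046.62 / 2289.84 = 0.8938.

0.8938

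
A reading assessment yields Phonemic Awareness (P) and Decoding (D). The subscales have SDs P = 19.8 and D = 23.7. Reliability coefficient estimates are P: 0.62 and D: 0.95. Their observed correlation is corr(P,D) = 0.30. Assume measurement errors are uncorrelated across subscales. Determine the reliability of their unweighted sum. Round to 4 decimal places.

0.8567

Var(P+D) = 19.8² + 23.7² + 2·[19.8·23.7·0.30] = 953.73 + 281.556 = 1235.29.
Because errors are independent across components, Cov(Tᵢ,Tⱼ) = Cov(Xᵢ,Xⱼ); the off-diagonal part of the true-score variance is the same as above.
True-score variance = [19.8²·0.62 + 23.7²·0.95] + 281.556 = 776.67 + 281.556 = 1058.23.
Reliability = 1058.23 / 1235.29 = 0.8567.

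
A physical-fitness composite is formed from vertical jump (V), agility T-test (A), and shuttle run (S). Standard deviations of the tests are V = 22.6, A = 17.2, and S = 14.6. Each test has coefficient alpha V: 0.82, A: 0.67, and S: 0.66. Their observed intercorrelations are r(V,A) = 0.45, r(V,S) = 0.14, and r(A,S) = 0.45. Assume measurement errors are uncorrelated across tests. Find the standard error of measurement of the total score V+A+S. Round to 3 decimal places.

Var(total) = 1019.76 + 668.245 = 1688.
True-score variance = 757.722 + 668.245 = 1425.97, so reliability = 0.8448.
Error variance = 1688 − 1425.97 = 262.038; SEM = √262.038 = 16.188.

16.188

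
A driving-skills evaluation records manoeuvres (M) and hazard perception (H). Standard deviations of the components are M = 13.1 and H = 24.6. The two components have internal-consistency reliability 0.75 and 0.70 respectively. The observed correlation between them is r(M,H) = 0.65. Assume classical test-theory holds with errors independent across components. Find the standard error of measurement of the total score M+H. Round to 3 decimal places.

14.982

Var(total) = 776.77 + 418.938 = 1195.71.
True-score variance = 552.32 + 418.938 = 971.258, so reliability = 0.8123.
Error variance = 1195.71 − 971.258 = 224.451; SEM = √224.451 = 14.982.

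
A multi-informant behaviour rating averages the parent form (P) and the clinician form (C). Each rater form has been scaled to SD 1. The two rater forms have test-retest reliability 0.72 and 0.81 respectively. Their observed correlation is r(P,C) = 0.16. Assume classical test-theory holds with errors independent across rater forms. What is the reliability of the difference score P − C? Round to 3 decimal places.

Var(P−C) = 1 + 1 − 2·0.16 = 2 − 0.32 = 1.68.
Under uncorrelated errors the observed covariances equal the true-score covariances, so only the own-variance terms attenuate.
True-score variance = [0.72 + 0.81] − 0.32 = 1.53 − 0.32 = 1.21.
Reliability = 1.21 / 1.68 = 0.720.

0.720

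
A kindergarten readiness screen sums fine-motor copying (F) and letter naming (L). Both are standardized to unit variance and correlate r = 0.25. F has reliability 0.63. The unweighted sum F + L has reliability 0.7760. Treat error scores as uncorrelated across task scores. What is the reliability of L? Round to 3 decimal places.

0.810

Var(F+L) = 2 + 2·0.25 = 2.500.
True-score variance = ρ_F + ρ_L + 2·0.25, so 0.7760 = (0.63 + ρ_L + 0.50) / 2.500.
ρ_L = 0.7760·2.500 − 0.63 − 0.50 = 0.810.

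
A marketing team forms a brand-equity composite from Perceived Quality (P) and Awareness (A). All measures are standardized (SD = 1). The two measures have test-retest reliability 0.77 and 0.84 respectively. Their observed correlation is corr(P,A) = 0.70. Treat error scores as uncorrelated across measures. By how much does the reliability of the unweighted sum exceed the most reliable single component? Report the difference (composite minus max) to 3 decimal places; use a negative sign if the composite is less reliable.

0.045

Var(sum) = 2 + 1.4 = 3.4; true-score variance = 1.61 + 1.4 = 3.01; composite reliability = 0.8853.
Max component reliability = 0.8400.
Difference = 0.8853 − 0.8400 = 0.045.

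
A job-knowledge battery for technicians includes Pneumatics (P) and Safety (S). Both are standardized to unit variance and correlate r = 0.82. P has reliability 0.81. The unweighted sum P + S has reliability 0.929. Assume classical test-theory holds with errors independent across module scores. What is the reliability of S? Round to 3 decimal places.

Var(P+S) = 2 + 2·0.82 = 3.640.
True-score variance = ρ_P + ρ_S + 2·0.82, so 0.929 = (0.81 + ρ_S + 1.64) / 3.640.
ρ_S = 0.929·3.640 − 0.81 − 1.64 = 0.932.

0.932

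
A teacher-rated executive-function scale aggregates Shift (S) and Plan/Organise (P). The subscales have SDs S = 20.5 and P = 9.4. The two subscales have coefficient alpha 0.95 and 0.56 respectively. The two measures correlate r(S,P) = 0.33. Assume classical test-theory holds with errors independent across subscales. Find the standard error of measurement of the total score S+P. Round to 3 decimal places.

Var(total) = 508.61 + 127.182 = 635.792.
True-score variance = 448.719 + 127.182 = 575.901, so reliability = 0.9058.
Error variance = 635.792 − 575.901 = 59.8909; SEM = √59.8909 = 7.739.

7.739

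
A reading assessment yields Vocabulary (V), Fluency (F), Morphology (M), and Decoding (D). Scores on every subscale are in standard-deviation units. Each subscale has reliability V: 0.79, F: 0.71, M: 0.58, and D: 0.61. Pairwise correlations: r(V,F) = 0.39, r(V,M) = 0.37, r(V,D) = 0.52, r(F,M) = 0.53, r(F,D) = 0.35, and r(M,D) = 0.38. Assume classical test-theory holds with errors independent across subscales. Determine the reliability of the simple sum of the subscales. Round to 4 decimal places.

0.8557

Var(V+F+M+D) = 4 + 2·[0.39 + 0.37 + 0.52 + 0.53 + 0.35 + 0.38] = 4 + 5.08 = 9.08.
Because errors are independent across components, Cov(Tᵢ,Tⱼ) = Cov(Xᵢ,Xⱼ); the off-diagonal part of the true-score variance is the same as above.
True-score variance = [0.79 + 0.71 + 0.58 + 0.61] + 5.08 = 2.69 + 5.08 = 7.77.
Reliability = 7.77 / 9.08 = 0.8557.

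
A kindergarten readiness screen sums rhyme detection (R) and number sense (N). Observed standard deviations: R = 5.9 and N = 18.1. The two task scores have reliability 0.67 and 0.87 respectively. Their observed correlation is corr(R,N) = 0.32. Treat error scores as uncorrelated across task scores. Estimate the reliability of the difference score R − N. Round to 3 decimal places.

Var(R−N) = 5.9² + 18.1² − 2·5.9·18.1·0.32 = 362.42 − 68.3456 = 294.074.
With uncorrelated errors the cross-covariances are all true-score covariance, so they carry over unchanged; only the diagonal terms shrink to ρᵢσᵢ².
True-score variance = [5.9²·0.67 + 18.1²·0.87] − 68.3456 = 308.343 − 68.3456 = 239.998.
Reliability = 239.998 / 294.074 = 0.816.

0.816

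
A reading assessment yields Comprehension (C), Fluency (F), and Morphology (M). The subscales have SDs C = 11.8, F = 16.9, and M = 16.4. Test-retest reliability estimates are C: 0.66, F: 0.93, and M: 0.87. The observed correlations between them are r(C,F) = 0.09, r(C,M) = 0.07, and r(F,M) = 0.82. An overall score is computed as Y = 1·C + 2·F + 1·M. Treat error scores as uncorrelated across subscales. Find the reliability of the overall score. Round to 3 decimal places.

Var(Y) = 11.8² + 2²·16.9² + 16.4² + 2·[2·11.8·16.9·0.09 + 11.8·16.4·0.07 + 2·16.9·16.4·0.82] = 1550.64 + 1007.97 = 2558.61.
With uncorrelated errors the cross-covariances are all true-score covariance, so they carry over unchanged; only the diagonal terms shrink to ρᵢσᵢ².
True-score variance = [11.8²·0.66 + 2²·16.9²·0.93 + 16.4²·0.87] + 1007.97 = 1388.36 + 1007.97 = 2396.33.
Reliability = 2396.33 / 2558.61 = 0.937.

0.937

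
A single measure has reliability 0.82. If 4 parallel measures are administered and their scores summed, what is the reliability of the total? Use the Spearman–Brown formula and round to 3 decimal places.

ρ_k = kρ / (1 + (k−1)ρ) = 4·0.82 / (1 + 3·0.82) = 3.280 / 3.460 = 0.948.

0.948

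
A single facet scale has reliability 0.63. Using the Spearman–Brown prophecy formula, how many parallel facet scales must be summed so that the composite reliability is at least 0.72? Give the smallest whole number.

k ≥ ρ*(1−ρ₁)/(ρ₁(1−ρ*)) = 0.72·0.37 / (0.63·0.28) = 1.510.
Smallest integer k = 2.

2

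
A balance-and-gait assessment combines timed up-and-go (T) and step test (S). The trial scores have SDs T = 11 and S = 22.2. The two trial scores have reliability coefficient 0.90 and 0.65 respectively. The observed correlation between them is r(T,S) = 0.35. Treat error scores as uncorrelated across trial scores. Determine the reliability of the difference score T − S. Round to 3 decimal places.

0.583

Var(T−S) = 11² + 22.2² − 2·11·22.2·0.35 = 613.84 − 170.94 = 442.9.
Under uncorrelated errors the observed covariances equal the true-score covariances, so only the own-variance terms attenuate.
True-score variance = [11²·0.90 + 22.2²·0.65] − 170.94 = 429.246 − 170.94 = 258.306.
Reliability = 258.306 / 442.9 = 0.583.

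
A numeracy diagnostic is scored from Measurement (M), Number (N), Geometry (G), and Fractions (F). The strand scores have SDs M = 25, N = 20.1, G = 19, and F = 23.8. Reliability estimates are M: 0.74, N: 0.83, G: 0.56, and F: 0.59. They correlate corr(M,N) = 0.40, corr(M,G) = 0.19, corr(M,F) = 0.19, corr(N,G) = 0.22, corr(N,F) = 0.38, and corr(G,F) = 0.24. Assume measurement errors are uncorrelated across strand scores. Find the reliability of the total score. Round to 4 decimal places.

Var(M+N+G+F) = 25² + 20.1² + 19² + 23.8² + 2·[25·20.1·0.40 + 25·19·0.19 + 25·23.8·0.19 + 20.1·19·0.22 + 20.1·23.8·0.38 + 19·23.8·0.24] = 1956.45 + 1557.26 = 3513.71.
Because errors are independent across components, Cov(Tᵢ,Tⱼ) = Cov(Xᵢ,Xⱼ); the off-diagonal part of the true-score variance is the same as above.
True-score variance = [25²·0.74 + 20.1²·0.83 + 19²·0.56 + 23.8²·0.59] + 1557.26 = 1334.19 + 1557.26 = 2891.45.
Reliability = 2891.45 / 3513.71 = 0.8229.

0.8229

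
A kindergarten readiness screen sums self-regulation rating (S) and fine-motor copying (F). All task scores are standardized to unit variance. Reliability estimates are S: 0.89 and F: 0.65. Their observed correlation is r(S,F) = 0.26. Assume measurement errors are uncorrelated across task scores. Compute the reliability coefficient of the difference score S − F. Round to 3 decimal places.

Var(S−F) = 1 + 1 − 2·0.26 = 2 − 0.52 = 1.48.
Under uncorrelated errors the observed covariances equal the true-score covariances, so only the own-variance terms attenuate.
True-score variance = [0.89 + 0.65] − 0.52 = 1.54 − 0.52 = 1.02.
Reliability = 1.02 / 1.48 = 0.689.

0.689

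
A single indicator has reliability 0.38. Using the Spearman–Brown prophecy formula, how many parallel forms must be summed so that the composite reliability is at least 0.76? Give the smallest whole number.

6

k ≥ ρ*(1−ρ₁)/(ρ₁(1−ρ*)) = 0.76·0.62 / (0.38·0.24) = 5.167.
Smallest integer k = 6.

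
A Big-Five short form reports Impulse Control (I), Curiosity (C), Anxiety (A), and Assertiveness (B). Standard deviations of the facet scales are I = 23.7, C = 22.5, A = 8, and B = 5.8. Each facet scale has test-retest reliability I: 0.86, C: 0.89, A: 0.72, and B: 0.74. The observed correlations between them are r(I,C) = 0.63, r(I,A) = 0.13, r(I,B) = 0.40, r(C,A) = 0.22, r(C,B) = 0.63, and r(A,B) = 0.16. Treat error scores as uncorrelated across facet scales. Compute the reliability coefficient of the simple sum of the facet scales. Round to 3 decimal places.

Var(I+C+A+B) = 23.7² + 22.5² + 8² + 5.8² + 2·[23.7·22.5·0.63 + 23.7·8·0.13 + 23.7·5.8·0.40 + 22.5·8·0.22 + 22.5·5.8·0.63 + 8·5.8·0.16] = 1165.58 + 1089.64 = 2255.22.
Under uncorrelated errors the observed covariances equal the true-score covariances, so only the own-variance terms attenuate.
True-score variance = [23.7²·0.86 + 22.5²·0.89 + 8²·0.72 + 5.8²·0.74] + 1089.64 = 1004.59 + 1089.64 = 2094.23.
Reliability = 2094.23 / 2255.22 = 0.929.

0.929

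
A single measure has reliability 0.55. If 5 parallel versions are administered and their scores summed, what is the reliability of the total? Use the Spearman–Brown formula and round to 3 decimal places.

0.859

ρ_k = kρ / (1 + (k−1)ρ) = 5·0.55 / (1 + 4·0.55) = 2.750 / 3.200 = 0.859.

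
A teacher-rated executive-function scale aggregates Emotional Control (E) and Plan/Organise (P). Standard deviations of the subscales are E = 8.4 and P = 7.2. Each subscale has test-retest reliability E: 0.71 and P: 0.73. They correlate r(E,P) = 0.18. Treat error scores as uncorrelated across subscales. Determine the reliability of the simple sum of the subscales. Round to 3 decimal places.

Var(E+P) = 8.4² + 7.2² + 2·[8.4·7.2·0.18] = 122.4 + 21.7728 = 144.173.
Because errors are independent across components, Cov(Tᵢ,Tⱼ) = Cov(Xᵢ,Xⱼ); the off-diagonal part of the true-score variance is the same as above.
True-score variance = [8.4²·0.71 + 7.2²·0.73] + 21.7728 = 87.9408 + 21.7728 = 109.714.
Reliability = 109.714 / 144.173 = 0.761.

0.761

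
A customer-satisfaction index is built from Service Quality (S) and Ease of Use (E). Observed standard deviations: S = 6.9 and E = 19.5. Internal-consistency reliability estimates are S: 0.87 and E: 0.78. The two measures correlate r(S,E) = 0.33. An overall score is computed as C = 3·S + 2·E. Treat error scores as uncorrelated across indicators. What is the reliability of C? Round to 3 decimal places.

Var(C) = 3²·6.9² + 2²·19.5² + 2·[6·6.9·19.5·0.33] = 1949.49 + 532.818 = 2482.31.
Because errors are independent across components, Cov(Tᵢ,Tⱼ) = Cov(Xᵢ,Xⱼ); the off-diagonal part of the true-score variance is the same as above.
True-score variance = [3²·6.9²·0.87 + 2²·19.5²·0.78] + 532.818 = 1559.17 + 532.818 = 2091.98.
Reliability = 2091.98 / 2482.31 = 0.843.

0.843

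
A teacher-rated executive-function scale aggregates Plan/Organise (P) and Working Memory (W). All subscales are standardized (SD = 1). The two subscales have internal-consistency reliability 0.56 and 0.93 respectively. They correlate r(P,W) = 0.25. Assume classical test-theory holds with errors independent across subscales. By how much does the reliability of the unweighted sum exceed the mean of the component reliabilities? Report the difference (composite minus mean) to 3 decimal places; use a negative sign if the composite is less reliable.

0.051

Var(sum) = 2 + 0.5 = 2.5; true-score variance = 1.49 + 0.5 = 1.99; composite reliability = 0.7960.
Mean component reliability = 0.7450.
Difference = 0.7960 − 0.7450 = 0.051.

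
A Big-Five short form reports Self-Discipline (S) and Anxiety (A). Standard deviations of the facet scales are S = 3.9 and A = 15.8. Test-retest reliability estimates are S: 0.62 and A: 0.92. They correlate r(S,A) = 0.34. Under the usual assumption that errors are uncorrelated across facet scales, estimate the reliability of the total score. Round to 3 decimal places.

Var(S+A) = 3.9² + 15.8² + 2·[3.9·15.8·0.34] = 264.85 + 41.9016 = 306.752.
With uncorrelated errors the cross-covariances are all true-score covariance, so they carry over unchanged; only the diagonal terms shrink to ρᵢσᵢ².
True-score variance = [3.9²·0.62 + 15.8²·0.92] + 41.9016 = 239.099 + 41.9016 = 281.001.
Reliability = 281.001 / 306.752 = 0.916.

0.916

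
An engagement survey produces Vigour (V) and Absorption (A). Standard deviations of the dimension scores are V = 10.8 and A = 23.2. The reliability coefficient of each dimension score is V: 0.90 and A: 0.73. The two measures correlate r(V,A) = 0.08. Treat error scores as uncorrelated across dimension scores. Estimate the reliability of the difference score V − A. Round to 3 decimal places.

Var(V−A) = 10.8² + 23.2² − 2·10.8·23.2·0.08 = 654.88 − 40.0896 = 614.79.
With uncorrelated errors the cross-covariances are all true-score covariance, so they carry over unchanged; only the diagonal terms shrink to ρᵢσᵢ².
True-score variance = [10.8²·0.90 + 23.2²·0.73] − 40.0896 = 497.891 − 40.0896 = 457.802.
Reliability = 457.802 / 614.79 = 0.745.

0.745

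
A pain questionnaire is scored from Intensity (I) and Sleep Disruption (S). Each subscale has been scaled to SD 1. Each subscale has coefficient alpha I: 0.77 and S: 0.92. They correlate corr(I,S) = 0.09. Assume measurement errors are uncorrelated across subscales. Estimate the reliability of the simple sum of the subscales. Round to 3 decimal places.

Var(I+S) = 2 + 2·[0.09] = 2 + 0.18 = 2.18.
With uncorrelated errors the cross-covariances are all true-score covariance, so they carry over unchanged; only the diagonal terms shrink to ρᵢσᵢ².
True-score variance = [0.77 + 0.92] + 0.18 = 1.69 + 0.18 = 1.87.
Reliability = 1.87 / 2.18 = 0.858.

0.858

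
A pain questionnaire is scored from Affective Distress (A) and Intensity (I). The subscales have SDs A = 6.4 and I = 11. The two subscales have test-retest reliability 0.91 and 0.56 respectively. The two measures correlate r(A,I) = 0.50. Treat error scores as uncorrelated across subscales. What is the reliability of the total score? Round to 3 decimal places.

Var(A+I) = 6.4² + 11² + 2·[6.4·11·0.50] = 161.96 + 70.4 = 232.36.
With uncorrelated errors the cross-covariances are all true-score covariance, so they carry over unchanged; only the diagonal terms shrink to ρᵢσᵢ².
True-score variance = [6.4²·0.91 + 11²·0.56] + 70.4 = 105.034 + 70.4 = 175.434.
Reliability = 175.434 / 232.36 = 0.755.

0.755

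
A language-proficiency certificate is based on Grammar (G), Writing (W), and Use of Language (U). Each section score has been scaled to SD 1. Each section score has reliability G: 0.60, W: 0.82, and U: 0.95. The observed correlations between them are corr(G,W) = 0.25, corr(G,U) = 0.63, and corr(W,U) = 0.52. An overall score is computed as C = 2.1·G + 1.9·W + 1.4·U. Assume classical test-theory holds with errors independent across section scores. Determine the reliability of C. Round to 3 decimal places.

0.864

Var(C) = 2.1² + 1.9² + 1.4² + 2·[3.99·0.25 + 2.94·0.63 + 2.66·0.52] = 9.98 + 8.4658 = 18.4458.
Under uncorrelated errors the observed covariances equal the true-score covariances, so only the own-variance terms attenuate.
True-score variance = [2.1²·0.60 + 1.9²·0.82 + 1.4²·0.95] + 8.4658 = 7.4682 + 8.4658 = 15.934.
Reliability = 15.934 / 18.4458 = 0.864.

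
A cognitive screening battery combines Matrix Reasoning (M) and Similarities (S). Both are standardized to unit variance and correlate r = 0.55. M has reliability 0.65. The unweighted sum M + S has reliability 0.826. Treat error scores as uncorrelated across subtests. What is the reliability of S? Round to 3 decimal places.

0.811

Var(M+S) = 2 + 2·0.55 = 3.100.
True-score variance = ρ_M + ρ_S + 2·0.55, so 0.826 = (0.65 + ρ_S + 1.10) / 3.100.
ρ_S = 0.826·3.100 − 0.65 − 1.10 = 0.811.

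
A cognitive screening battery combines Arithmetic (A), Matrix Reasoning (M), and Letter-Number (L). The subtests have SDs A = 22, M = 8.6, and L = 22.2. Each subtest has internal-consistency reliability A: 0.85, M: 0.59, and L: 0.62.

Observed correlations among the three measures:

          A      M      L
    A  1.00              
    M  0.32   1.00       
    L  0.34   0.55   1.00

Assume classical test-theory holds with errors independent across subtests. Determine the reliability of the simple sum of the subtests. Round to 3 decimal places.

0.831

Var(A+M+L) = 22² + 8.6² + 22.2² + 2·[22·8.6·0.32 + 22·22.2·0.34 + 8.6·22.2·0.55] = 1050.8 + 663.212 = 1714.01.
With uncorrelated errors the cross-covariances are all true-score covariance, so they carry over unchanged; only the diagonal terms shrink to ρᵢσᵢ².
True-score variance = [22²·0.85 + 8.6²·0.59 + 22.2²·0.62] + 663.212 = 760.597 + 663.212 = 1423.81.
Reliability = 1423.81 / 1714.01 = 0.831.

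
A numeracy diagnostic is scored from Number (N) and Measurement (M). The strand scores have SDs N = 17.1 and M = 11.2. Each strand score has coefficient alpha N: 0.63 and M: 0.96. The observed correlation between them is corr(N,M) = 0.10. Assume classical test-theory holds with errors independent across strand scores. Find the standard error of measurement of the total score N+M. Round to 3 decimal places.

10.640

Var(total) = 417.85 + 38.304 = 456.154.
True-score variance = 304.641 + 38.304 = 342.945, so reliability = 0.7518.
Error variance = 456.154 − 342.945 = 113.209; SEM = √113.209 = 10.640.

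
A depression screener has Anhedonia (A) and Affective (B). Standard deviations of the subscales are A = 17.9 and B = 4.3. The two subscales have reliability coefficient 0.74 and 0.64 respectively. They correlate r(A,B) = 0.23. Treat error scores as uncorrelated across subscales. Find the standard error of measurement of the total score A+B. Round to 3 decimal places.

9.485

Var(total) = 338.9 + 35.4062 = 374.306.
True-score variance = 248.937 + 35.4062 = 284.343, so reliability = 0.7597.
Error variance = 374.306 − 284.343 = 89.963; SEM = √89.963 = 9.485.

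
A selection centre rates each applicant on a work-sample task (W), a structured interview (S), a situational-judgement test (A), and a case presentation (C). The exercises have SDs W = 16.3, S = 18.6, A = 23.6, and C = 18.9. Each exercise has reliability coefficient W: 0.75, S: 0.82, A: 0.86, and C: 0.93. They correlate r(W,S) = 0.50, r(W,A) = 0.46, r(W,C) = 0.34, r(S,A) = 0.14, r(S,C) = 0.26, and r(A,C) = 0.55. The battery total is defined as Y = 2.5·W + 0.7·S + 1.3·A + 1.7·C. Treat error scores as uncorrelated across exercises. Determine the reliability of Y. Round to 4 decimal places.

0.9166

Var(Y) = 2.5²·16.3² + 0.7²·18.6² + 1.3²·23.6² + 1.7²·18.9² + 2·[1.75·16.3·18.6·0.50 + 3.25·16.3·23.6·0.46 + 4.25·16.3·18.9·0.34 + 0.91·18.6·23.6·0.14 + 1.19·18.6·18.9·0.26 + 2.21·23.6·18.9·0.55] = 3803.68 + 3984.78 = 7788.47.
Under uncorrelated errors the observed covariances equal the true-score covariances, so only the own-variance terms attenuate.
True-score variance = [2.5²·16.3²·0.75 + 0.7²·18.6²·0.82 + 1.3²·23.6²·0.86 + 1.7²·18.9²·0.93] + 3984.78 = 3153.99 + 3984.78 = 7138.77.
Reliability = 7138.77 / 7788.47 = 0.9166.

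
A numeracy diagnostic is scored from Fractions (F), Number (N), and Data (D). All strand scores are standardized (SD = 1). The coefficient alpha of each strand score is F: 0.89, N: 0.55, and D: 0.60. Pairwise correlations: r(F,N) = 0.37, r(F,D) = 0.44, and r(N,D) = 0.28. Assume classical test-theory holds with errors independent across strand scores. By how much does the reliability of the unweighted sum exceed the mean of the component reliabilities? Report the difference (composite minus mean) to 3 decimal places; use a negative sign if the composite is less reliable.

Var(sum) = 3 + 2.18 = 5.18; true-score variance = 2.04 + 2.18 = 4.22; composite reliability = 0.8147.
Mean component reliability = 0.6800.
Difference = 0.8147 − 0.6800 = 0.135.

0.135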